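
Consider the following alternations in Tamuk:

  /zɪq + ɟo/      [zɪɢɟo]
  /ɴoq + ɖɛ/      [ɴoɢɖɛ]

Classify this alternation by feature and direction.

regressive voicing assimilation

Comparing underlying and surface forms, /q/ → [ɢ] is the alternation; the neighbouring /ɟ/ is constant.
/q/ is voiceless while /ɟ/ is voiced; the output [ɢ] is voiced, matching the trigger — so the feature that spreads is voicing.
Place and manner are unchanged, so the assimilation is partial, not total.
The same holds elsewhere in the data: /q/ → [ɢ] before /ɖ/ (voiceless → voiced, matching voiced) — only voicing changes, and always toward the following segment.
Since the segment that changes precedes the conditioning segment, the assimilation is regressive.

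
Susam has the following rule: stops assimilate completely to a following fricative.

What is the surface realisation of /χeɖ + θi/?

[χeθθi]

/ɖ/ is the segment targeted by the rule; it sits immediately before /θ/, so it assimilates completely and surfaces as [θ].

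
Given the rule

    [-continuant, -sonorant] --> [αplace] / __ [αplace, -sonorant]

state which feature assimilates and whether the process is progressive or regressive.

regressive place assimilation

The shared variable α links the value of the place features (abbreviated [place]) on the target to the same value on the neighbouring segment, so place is the feature that assimilates.
Since the environment is written after the underscore, the trigger follows the target; the direction is regressive.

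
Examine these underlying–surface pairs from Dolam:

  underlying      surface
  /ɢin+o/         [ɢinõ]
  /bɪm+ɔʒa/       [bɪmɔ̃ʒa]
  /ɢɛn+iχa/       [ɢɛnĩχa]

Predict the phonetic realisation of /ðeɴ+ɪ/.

The data show progressive nasality assimilation (vowel nasalisation): /o/ → [õ] after /n/; /ɔ/ → [ɔ̃] after /m/; /i/ → [ĩ] after /n/ — a vowel is nasalised by an immediately preceding nasal consonant.
/ɪ/ sits next to the nasal /ɴ/ and is therefore nasalised to [ɪ̃].

[ðeɴɪ̃]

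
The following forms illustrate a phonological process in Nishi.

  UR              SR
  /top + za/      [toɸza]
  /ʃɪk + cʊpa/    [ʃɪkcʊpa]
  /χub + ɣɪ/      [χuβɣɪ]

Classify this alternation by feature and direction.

regressive manner assimilation

The segment that alternates is /p/, which surfaces as [ɸ] when adjacent to /z/.
The change stop → fricative matches the manner of the following /z/, identifying this as manner assimilation.
Place and voice are unchanged, so the assimilation is partial, not total.
The same holds elsewhere in the data: /b/ → [β] before /ɣ/ (stop → fricative, matching a fricative) — only manner changes, and always toward the following segment.
No alternation appears in [ʃɪkcʊpa]: there the adjacent consonants already agree in manner (/k/ and /c/ are both stops), so this form is consistent with the same rule.
Since the segment that changes precedes the conditioning segment, the assimilation is regressive.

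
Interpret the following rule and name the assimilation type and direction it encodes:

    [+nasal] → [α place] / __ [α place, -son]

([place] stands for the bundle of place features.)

The shared variable α links the value of the place features (abbreviated [place]) on the target to the same value on the neighbouring segment, so place is the feature that assimilates.
Since the environment is written after the underscore, the trigger follows the target; the direction is regressive.

regressive place assimilation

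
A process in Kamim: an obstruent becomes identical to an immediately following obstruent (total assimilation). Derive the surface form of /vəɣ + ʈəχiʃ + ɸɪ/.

[vəʈʈəχiɸɸɪ]

/ɣ/ is the segment targeted by the rule; it sits immediately before /ʈ/, so it assimilates completely and surfaces as [ʈ].
The same rule applies at the second boundary: /ʃ/ → [ɸ] next to /ɸ/.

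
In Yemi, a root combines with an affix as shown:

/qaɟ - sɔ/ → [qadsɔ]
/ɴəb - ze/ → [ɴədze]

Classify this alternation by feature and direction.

regressive place assimilation

The segment that alternates is /ɟ/, which surfaces as [d] when adjacent to /s/.
The change palatal → alveolar matches the place of the following /s/, identifying this as place assimilation.
Manner and voice are unchanged, so the assimilation is partial, not total.
Checking the remaining alternation: /b/ → [d] before /z/ (bilabial → alveolar, matching alveolar) — only place changes, and always toward the following segment.
The trigger is the following segment, so the direction is regressive (anticipatory).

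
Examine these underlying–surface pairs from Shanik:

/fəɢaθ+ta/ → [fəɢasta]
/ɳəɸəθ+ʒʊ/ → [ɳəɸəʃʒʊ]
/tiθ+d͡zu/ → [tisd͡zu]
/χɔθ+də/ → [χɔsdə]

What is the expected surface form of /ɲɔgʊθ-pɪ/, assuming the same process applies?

The data show regressive place assimilation: /θ/ → [s] before /t/; /θ/ → [ʃ] before /ʒ/; /θ/ → [s] before /d͡z/; /θ/ → [s] before /d/. In each pair only place changes, matching the following consonant, while manner and voice stay constant.
The rule targets /θ/ (voiceless dental fricative), which sits before the trigger /p/ (bilabial).
A voiceless bilabial fricative is [ɸ], so the surface segment is [ɸ].

[ɲɔgʊɸpɪ]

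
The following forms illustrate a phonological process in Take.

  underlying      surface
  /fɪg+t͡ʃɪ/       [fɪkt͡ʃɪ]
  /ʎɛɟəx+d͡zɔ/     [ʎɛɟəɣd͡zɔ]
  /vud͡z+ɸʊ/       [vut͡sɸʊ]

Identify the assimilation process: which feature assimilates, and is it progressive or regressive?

Underlying /g/ is realised as [k] next to /t͡ʃ/; /t͡ʃ/ itself does not change.
The change voiced → voiceless matches the voicing of the following /t͡ʃ/, identifying this as voicing assimilation.
Place and manner are unchanged, so the assimilation is partial, not total.
The same holds elsewhere in the data: /x/ → [ɣ] before /d͡z/ (voiceless → voiced, matching voiced); /d͡z/ → [t͡s] before /ɸ/ (voiced → voiceless, matching voiceless) — only voicing changes, and always toward the following segment.
The trigger is the following segment, so the direction is regressive (anticipatory).

regressive voicing assimilation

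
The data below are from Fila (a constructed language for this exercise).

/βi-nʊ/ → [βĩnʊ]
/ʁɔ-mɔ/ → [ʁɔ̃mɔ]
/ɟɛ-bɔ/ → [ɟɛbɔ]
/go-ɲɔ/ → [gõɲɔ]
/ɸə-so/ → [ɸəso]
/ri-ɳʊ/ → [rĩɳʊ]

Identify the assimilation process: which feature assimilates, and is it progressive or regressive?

regressive nasality assimilation (vowel nasalisation)

The vowel /i/ surfaces as nasalised [ĩ] next to the following nasal /n/ — it has acquired the [+nasal] feature of its neighbour.
The other forms show the same pattern: /ɔ/ → [ɔ̃] before /m/; /o/ → [õ] before /ɲ/; /i/ → [ĩ] before /ɳ/ — each time a vowel is nasalised next to a following nasal.
No change occurs in [ɟɛbɔ], [ɸəso] because the vowel at the boundary is adjacent to an oral consonant, not a nasal (/ɛ/ next to /b/; /ə/ next to /s/).
Because the conditioning nasal is to the right of the vowel that changes, the process is regressive (anticipatory).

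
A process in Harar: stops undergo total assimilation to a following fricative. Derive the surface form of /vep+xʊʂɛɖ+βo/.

/p/ is the segment targeted by the rule; it sits immediately before /x/, so it assimilates completely and surfaces as [x].
The same rule applies at the second boundary: /ɖ/ → [β] next to /β/.

[vexxʊʂɛββo]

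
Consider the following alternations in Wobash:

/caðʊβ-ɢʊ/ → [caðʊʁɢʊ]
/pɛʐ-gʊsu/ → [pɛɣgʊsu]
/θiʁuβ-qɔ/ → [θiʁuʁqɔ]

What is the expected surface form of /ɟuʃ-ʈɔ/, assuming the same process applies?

[ɟuʂʈɔ]

The data show regressive place assimilation: /β/ → [ʁ] before /ɢ/; /ʐ/ → [ɣ] before /g/; /β/ → [ʁ] before /q/. In each pair only place changes, matching the following consonant, while manner and voice stay constant.
/ʃ/ is a voiceless postalveolar fricative. The following trigger /ʈ/ is retroflex, so /ʃ/ must become retroflex as well.
A voiceless retroflex fricative is [ʂ], so the surface segment is [ʂ].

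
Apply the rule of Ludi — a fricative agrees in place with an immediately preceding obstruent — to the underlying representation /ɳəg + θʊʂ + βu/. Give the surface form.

The rule targets /θ/ (voiceless dental fricative), which sits after the trigger /g/ (velar).
The voiceless velar fricative is [x], so /θ/ → [x].
At the second juncture, /β/ likewise becomes [ʐ] adjacent to /ʂ/.

[ɳəgxʊʂʐu]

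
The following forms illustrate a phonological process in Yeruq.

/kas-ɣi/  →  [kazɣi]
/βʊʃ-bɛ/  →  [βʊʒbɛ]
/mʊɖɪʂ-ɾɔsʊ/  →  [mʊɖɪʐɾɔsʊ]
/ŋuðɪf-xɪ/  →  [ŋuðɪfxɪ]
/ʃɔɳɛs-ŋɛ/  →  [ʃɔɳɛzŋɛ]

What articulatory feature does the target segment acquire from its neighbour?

The segment that alternates is /s/, which surfaces as [z] when adjacent to /ɣ/.
The change voiceless → voiced matches the voicing of the following /ɣ/, identifying this as voicing assimilation.
The same holds elsewhere in the data: /ʃ/ → [ʒ] before /b/ (voiceless → voiced, matching voiced); /ʂ/ → [ʐ] before /ɾ/ (voiceless → voiced, matching voiced); /s/ → [z] before /ŋ/ (voiceless → voiced, matching voiced) — only voicing changes, and always toward the following segment.
Nothing changes in [ŋuðɪfxɪ]: there the adjacent consonants already agree in voicing (/f/ and /x/ are both voiceless), so this form is consistent with the same rule.

voicing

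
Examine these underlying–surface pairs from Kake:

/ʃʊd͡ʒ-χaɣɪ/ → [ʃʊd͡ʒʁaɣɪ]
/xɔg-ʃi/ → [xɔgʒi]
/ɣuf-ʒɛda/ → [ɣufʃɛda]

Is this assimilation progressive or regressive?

Comparing underlying and surface forms, /χ/ → [ʁ] is the alternation; the neighbouring /d͡ʒ/ is constant.
The change voiceless → voiced matches the voicing of the preceding /d͡ʒ/, identifying this as voicing assimilation.
The same holds elsewhere in the data: /ʃ/ → [ʒ] after /g/ (voiceless → voiced, matching voiced); /ʒ/ → [ʃ] after /f/ (voiced → voiceless, matching voiceless) — only voicing changes, and always toward the preceding segment.
Since the segment that changes follows the conditioning segment, the assimilation is progressive.

progressive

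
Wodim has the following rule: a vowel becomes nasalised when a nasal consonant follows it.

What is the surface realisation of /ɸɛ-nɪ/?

The vowel /ɛ/ is adjacent to the following nasal /n/, so it acquires [+nasal] and surfaces as [ɛ̃].

[ɸɛ̃nɪ]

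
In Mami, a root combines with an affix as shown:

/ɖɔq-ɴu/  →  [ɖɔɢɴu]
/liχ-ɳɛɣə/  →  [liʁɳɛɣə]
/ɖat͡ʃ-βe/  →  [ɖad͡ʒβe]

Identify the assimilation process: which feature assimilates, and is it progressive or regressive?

regressive voicing assimilation

Comparing underlying and surface forms, /q/ → [ɢ] is the alternation; the neighbouring /ɴ/ is constant.
/q/ is voiceless while /ɴ/ is voiced; the output [ɢ] is voiced, matching the trigger — so the feature that spreads is voicing.
Place and manner are unchanged, so the assimilation is partial, not total.
The same holds elsewhere in the data: /χ/ → [ʁ] before /ɳ/ (voiceless → voiced, matching voiced); /t͡ʃ/ → [d͡ʒ] before /β/ (voiceless → voiced, matching voiced) — only voicing changes, and always toward the following segment.
Since the segment that changes precedes the conditioning segment, the assimilation is regressive.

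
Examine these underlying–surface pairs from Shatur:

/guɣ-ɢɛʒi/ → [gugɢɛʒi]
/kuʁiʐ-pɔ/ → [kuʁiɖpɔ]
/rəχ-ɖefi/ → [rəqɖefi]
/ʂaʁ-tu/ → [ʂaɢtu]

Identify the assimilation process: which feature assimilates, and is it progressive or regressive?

Underlying /ɣ/ is realised as [g] next to /ɢ/; /ɢ/ itself does not change.
The change fricative → stop matches the manner of the following /ɢ/, identifying this as manner assimilation.
Place and voice are unchanged, so the assimilation is partial, not total.
Checking the remaining alternations: /ʐ/ → [ɖ] before /p/ (fricative → stop, matching a stop); /χ/ → [q] before /ɖ/ (fricative → stop, matching a stop); /ʁ/ → [ɢ] before /t/ (fricative → stop, matching a stop) — only manner changes, and always toward the following segment.
Since the segment that changes precedes the conditioning segment, the assimilation is regressive.

regressive manner assimilation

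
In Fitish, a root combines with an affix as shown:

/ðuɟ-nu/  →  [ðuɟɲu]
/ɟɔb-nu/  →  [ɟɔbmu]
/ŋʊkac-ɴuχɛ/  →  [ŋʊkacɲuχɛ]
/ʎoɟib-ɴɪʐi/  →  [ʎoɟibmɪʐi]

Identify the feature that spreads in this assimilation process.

place

Comparing underlying and surface forms, /n/ → [ɲ] is the alternation; the neighbouring /ɟ/ is constant.
The change alveolar → palatal matches the place of the preceding /ɟ/, identifying this as place assimilation.
Checking the remaining alternations: /n/ → [m] after /b/ (alveolar → bilabial, matching bilabial); /ɴ/ → [ɲ] after /c/ (uvular → palatal, matching palatal); /ɴ/ → [m] after /b/ (uvular → bilabial, matching bilabial) — only place changes, and always toward the preceding segment.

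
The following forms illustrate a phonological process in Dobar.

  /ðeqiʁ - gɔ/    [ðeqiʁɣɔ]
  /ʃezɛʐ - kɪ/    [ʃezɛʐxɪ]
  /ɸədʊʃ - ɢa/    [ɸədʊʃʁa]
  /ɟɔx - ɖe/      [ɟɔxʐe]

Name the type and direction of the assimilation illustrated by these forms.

progressive manner assimilation

Underlying /g/ is realised as [ɣ] next to /ʁ/; /ʁ/ itself does not change.
The change stop → fricative matches the manner of the preceding /ʁ/, identifying this as manner assimilation.
Place and voice are unchanged, so the assimilation is partial, not total.
The same holds elsewhere in the data: /k/ → [x] after /ʐ/ (stop → fricative, matching a fricative); /ɢ/ → [ʁ] after /ʃ/ (stop → fricative, matching a fricative); /ɖ/ → [ʐ] after /x/ (stop → fricative, matching a fricative) — only manner changes, and always toward the preceding segment.
Since the segment that changes follows the conditioning segment, the assimilation is progressive.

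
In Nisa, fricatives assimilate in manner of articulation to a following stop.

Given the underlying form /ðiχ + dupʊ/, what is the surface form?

/χ/ is a voiceless uvular fricative. The following trigger /d/ is a stop, so /χ/ must become a stop as well.
The voiceless uvular stop is [q], so /χ/ → [q].

[ðiqdupʊ]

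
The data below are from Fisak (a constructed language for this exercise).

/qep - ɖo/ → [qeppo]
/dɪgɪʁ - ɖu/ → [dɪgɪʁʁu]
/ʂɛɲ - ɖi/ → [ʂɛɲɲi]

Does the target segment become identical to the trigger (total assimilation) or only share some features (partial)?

Underlying /ɖ/ is realised as [p] next to /p/; /p/ itself does not change.
The output [p] is identical to the trigger /p/ — every feature (place, manner, voicing) has been copied — so this is total assimilation.
The other forms behave the same way: /ɖ/ → [ʁ] after /ʁ/; /ɖ/ → [ɲ] after /ɲ/ — in each case the output is a copy of the preceding consonant.

total assimilation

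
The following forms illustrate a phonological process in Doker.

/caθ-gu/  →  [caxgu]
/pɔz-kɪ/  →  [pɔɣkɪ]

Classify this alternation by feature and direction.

The segment that alternates is /θ/, which surfaces as [x] when adjacent to /g/.
The change dental → velar matches the place of the following /g/, identifying this as place assimilation.
Manner and voice are unchanged, so the assimilation is partial, not total.
The same holds elsewhere in the data: /z/ → [ɣ] before /k/ (alveolar → velar, matching velar) — only place changes, and always toward the following segment.
Since the segment that changes precedes the conditioning segment, the assimilation is regressive.

regressive place assimilation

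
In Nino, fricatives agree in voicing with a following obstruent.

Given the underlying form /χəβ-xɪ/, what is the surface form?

The rule targets /β/ (voiced bilabial fricative), which sits before the trigger /x/ (voiceless).
Changing only its voicing to voiceless gives [ɸ] — the voiceless bilabial fricative.

[χəɸxɪ]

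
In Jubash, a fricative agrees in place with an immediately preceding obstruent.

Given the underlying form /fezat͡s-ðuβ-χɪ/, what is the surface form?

/ð/ is a voiced dental fricative. The preceding trigger /t͡s/ is alveolar, so /ð/ must become alveolar as well.
A voiced alveolar fricative is [z], so the surface segment is [z].
At the second juncture, /χ/ likewise becomes [ɸ] adjacent to /β/.

[fezat͡szuβɸɪ]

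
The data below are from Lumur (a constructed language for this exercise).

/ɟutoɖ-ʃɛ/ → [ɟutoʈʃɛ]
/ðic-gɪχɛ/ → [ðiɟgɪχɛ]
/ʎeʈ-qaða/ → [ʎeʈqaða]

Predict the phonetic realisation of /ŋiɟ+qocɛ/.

[ŋicqocɛ]

The data show regressive voicing assimilation: /ɖ/ → [ʈ] before /ʃ/; /c/ → [ɟ] before /g/. In each pair only voicing changes, matching the following consonant, while place and manner stay constant.
Nothing changes in [ʎeʈqaða]: there the adjacent consonants already agree in voicing (/ʈ/ and /q/ are both voiceless), so this form is consistent with the same rule.
The rule targets /ɟ/ (voiced palatal stop), which sits before the trigger /q/ (voiceless).
The voiceless palatal stop is [c], so /ɟ/ → [c].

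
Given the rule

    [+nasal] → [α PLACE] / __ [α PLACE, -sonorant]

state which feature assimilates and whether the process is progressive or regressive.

The rule copies the place features (abbreviated [PLACE]) from the environment onto the target, so the assimilating feature is place.
Since the environment is written after the underscore, the trigger follows the target; the direction is regressive.

regressive place assimilation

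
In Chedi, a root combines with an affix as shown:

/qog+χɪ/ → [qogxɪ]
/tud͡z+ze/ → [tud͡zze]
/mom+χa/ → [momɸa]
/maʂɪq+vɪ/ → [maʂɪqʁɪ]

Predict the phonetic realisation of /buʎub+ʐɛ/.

[buʎubβɛ]

The data show progressive place assimilation: /χ/ → [x] after /g/; /χ/ → [ɸ] after /m/; /v/ → [ʁ] after /q/. In each pair only place changes, matching the preceding consonant, while manner and voice stay constant.
No alternation appears in [tud͡zze]: there the adjacent consonants already agree in place (/z/ and /d͡z/ are both alveolar), so this form is consistent with the same rule.
The rule targets /ʐ/ (voiced retroflex fricative), which sits after the trigger /b/ (bilabial).
Changing only its place to bilabial gives [β] — the voiced bilabial fricative.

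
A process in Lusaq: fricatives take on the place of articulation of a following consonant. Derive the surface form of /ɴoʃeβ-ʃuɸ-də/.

/β/ is a voiced bilabial fricative. The following trigger /ʃ/ is postalveolar, so /β/ must become postalveolar as well.
Changing only its place to postalveolar gives [ʒ] — the voiced postalveolar fricative.
The same rule applies at the second boundary: /ɸ/ → [s] next to /d/.

[ɴoʃeʒʃusdə]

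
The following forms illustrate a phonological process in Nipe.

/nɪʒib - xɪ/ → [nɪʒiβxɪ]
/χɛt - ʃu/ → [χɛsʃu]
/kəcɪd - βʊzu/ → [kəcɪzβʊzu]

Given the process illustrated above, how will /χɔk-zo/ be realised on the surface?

The data show regressive manner assimilation: /b/ → [β] before /x/; /t/ → [s] before /ʃ/; /d/ → [z] before /β/. In each pair only manner changes, matching the following consonant, while place and voice stay constant.
The rule targets /k/ (voiceless velar stop), which sits before the trigger /z/ (fricative).
A voiceless velar fricative is [x], so the surface segment is [x].

[χɔxzo]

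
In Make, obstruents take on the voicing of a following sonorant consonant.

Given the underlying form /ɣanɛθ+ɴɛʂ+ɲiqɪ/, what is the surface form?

[ɣanɛðɴɛʐɲiqɪ]

The rule targets /θ/ (voiceless dental fricative), which sits before the trigger /ɴ/ (voiced).
The voiced dental fricative is [ð], so /θ/ → [ð].
At the second juncture, /ʂ/ likewise becomes [ʐ] adjacent to /ɲ/.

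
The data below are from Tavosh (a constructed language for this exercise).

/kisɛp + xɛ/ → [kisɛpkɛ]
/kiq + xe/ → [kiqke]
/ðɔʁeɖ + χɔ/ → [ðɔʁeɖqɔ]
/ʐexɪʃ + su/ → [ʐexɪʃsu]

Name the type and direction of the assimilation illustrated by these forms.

progressive manner assimilation

The segment that alternates is /x/, which surfaces as [k] when adjacent to /p/.
/x/ is a fricative while /p/ is a stop; the output [k] is a stop, matching the trigger — so the feature that spreads is manner.
Place and voice are unchanged, so the assimilation is partial, not total.
The other alternating forms pattern the same way: /x/ → [k] after /q/ (fricative → stop, matching a stop); /χ/ → [q] after /ɖ/ (fricative → stop, matching a stop) — only manner changes, and always toward the preceding segment.
No alternation appears in [ʐexɪʃsu]: there the adjacent consonants already agree in manner (/s/ and /ʃ/ are both fricatives), so this form is consistent with the same rule.
The trigger is the preceding segment, so the direction is progressive (perseverative).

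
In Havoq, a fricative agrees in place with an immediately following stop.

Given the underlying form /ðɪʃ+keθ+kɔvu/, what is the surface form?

[ðɪxkexkɔvu]

The rule targets /ʃ/ (voiceless postalveolar fricative), which sits before the trigger /k/ (velar).
The voiceless velar fricative is [x], so /ʃ/ → [x].
At the second juncture, /θ/ likewise becomes [x] adjacent to /k/.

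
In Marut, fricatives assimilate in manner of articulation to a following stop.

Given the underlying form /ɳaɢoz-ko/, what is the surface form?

[ɳaɢodko]

The rule targets /z/ (voiced alveolar fricative), which sits before the trigger /k/ (stop).
The voiced alveolar stop is [d], so /z/ → [d].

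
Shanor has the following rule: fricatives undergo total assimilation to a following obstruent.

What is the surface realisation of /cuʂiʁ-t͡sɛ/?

[cuʂit͡st͡sɛ]

/ʁ/ is the segment targeted by the rule; it sits immediately before /t͡s/, so it assimilates completely and surfaces as [t͡s].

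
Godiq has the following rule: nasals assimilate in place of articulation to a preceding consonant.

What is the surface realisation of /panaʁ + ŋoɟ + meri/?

The rule targets /ŋ/ (voiced velar nasal), which sits after the trigger /ʁ/ (uvular).
Changing only its place to uvular gives [ɴ] — the voiced uvular nasal.
At the second juncture, /m/ likewise becomes [ɲ] adjacent to /ɟ/.

[panaʁɴoɟɲeri]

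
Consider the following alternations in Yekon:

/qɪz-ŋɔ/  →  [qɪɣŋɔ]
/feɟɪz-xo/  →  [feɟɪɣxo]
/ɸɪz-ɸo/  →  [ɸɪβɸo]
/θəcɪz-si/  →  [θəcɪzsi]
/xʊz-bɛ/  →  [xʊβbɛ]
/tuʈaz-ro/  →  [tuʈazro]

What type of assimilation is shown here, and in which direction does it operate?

Underlying /z/ is realised as [ɣ] next to /ŋ/; /ŋ/ itself does not change.
/z/ is alveolar while /ŋ/ is velar; the output [ɣ] is velar, matching the trigger — so the feature that spreads is place.
Manner and voice are unchanged, so the assimilation is partial, not total.
The same holds elsewhere in the data: /z/ → [ɣ] before /x/ (alveolar → velar, matching velar); /z/ → [β] before /ɸ/ (alveolar → bilabial, matching bilabial); /z/ → [β] before /b/ (alveolar → bilabial, matching bilabial) — only place changes, and always toward the following segment.
Nothing changes in [θəcɪzsi], [tuʈazro]: there the adjacent consonants already agree in place (/z/ and /s/ are both alveolar; /z/ and /r/ are both alveolar), so these forms are consistent with the same rule.
Since the segment that changes precedes the conditioning segment, the assimilation is regressive.

regressive place assimilation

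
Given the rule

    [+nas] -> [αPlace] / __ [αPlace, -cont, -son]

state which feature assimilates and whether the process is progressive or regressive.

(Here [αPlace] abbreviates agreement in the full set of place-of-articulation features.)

regressive place assimilation

The shared variable α links the value of the place features (abbreviated [Place]) on the target to the same value on the neighbouring segment, so place is the feature that assimilates.
Since the environment is written after the underscore, the trigger follows the target; the direction is regressive.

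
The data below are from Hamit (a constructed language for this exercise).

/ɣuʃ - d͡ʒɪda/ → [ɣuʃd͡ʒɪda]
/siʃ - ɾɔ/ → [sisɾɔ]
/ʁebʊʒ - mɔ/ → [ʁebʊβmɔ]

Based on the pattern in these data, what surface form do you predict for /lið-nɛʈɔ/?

[liznɛʈɔ]

The data show regressive place assimilation: /ʃ/ → [s] before /ɾ/; /ʒ/ → [β] before /m/. In each pair only place changes, matching the following consonant, while manner and voice stay constant.
Nothing changes in [ɣuʃd͡ʒɪda]: there the adjacent consonants already agree in place (/ʃ/ and /d͡ʒ/ are both postalveolar), so this form is consistent with the same rule.
The rule targets /ð/ (voiced dental fricative), which sits before the trigger /n/ (alveolar).
Changing only its place to alveolar gives [z] — the voiced alveolar fricative.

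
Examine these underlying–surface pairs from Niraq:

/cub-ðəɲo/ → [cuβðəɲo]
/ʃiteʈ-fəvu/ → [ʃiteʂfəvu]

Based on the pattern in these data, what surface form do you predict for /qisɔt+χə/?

[qisɔsχə]

The data show regressive manner assimilation: /b/ → [β] before /ð/; /ʈ/ → [ʂ] before /f/. In each pair only manner changes, matching the following consonant, while place and voice stay constant.
The rule targets /t/ (voiceless alveolar stop), which sits before the trigger /χ/ (fricative).
The voiceless alveolar fricative is [s], so /t/ → [s].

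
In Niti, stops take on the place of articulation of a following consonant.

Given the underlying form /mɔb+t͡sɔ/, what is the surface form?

[mɔdt͡sɔ]

The rule targets /b/ (voiced bilabial stop), which sits before the trigger /t͡s/ (alveolar).
Changing only its place to alveolar gives [d] — the voiced alveolar stop.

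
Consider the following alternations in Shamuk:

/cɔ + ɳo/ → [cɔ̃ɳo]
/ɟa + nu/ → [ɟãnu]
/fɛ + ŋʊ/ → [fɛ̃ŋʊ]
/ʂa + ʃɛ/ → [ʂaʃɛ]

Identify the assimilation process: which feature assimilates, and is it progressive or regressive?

regressive nasality assimilation (vowel nasalisation)

The vowel /ɔ/ surfaces as nasalised [ɔ̃] next to the following nasal /ɳ/ — it has acquired the [+nasal] feature of its neighbour.
Likewise in the remaining data: /a/ → [ã] before /n/; /ɛ/ → [ɛ̃] before /ŋ/ — each time a vowel is nasalised next to a following nasal.
No change occurs in [ʂaʃɛ] because the vowel at the boundary is adjacent to an oral consonant, not a nasal (/a/ next to /ʃ/).
Because the conditioning nasal is to the right of the vowel that changes, the process is regressive (anticipatory).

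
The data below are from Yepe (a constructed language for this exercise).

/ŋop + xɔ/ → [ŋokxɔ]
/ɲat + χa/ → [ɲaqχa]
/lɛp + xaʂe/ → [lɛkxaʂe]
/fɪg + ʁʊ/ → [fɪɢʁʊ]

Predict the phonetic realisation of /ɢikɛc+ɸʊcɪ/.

The data show regressive place assimilation: /p/ → [k] before /x/; /t/ → [q] before /χ/; /g/ → [ɢ] before /ʁ/. In each pair only place changes, matching the following consonant, while manner and voice stay constant.
The rule targets /c/ (voiceless palatal stop), which sits before the trigger /ɸ/ (bilabial).
A voiceless bilabial stop is [p], so the surface segment is [p].

[ɢikɛpɸʊcɪ]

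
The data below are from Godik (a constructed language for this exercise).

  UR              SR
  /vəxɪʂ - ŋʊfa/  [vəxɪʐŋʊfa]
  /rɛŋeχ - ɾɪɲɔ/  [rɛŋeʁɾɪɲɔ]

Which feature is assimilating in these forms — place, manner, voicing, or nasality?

Underlying /ʂ/ is realised as [ʐ] next to /ŋ/; /ŋ/ itself does not change.
The change voiceless → voiced matches the voicing of the following /ŋ/, identifying this as voicing assimilation.
Checking the remaining alternation: /χ/ → [ʁ] before /ɾ/ (voiceless → voiced, matching voiced) — only voicing changes, and always toward the following segment.

voicing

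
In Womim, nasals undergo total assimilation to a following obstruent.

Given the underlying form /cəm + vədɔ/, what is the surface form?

[cəvvədɔ]

/m/ is the segment targeted by the rule; it sits immediately before /v/, so it assimilates completely and surfaces as [v].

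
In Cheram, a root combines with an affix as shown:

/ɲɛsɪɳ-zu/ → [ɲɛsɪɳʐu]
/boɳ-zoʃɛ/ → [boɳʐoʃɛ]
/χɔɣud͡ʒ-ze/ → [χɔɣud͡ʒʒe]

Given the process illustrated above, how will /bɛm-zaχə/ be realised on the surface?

The data show progressive place assimilation: /z/ → [ʐ] after /ɳ/; /z/ → [ʒ] after /d͡ʒ/. In each pair only place changes, matching the preceding consonant, while manner and voice stay constant.
The rule targets /z/ (voiced alveolar fricative), which sits after the trigger /m/ (bilabial).
The voiced bilabial fricative is [β], so /z/ → [β].

[bɛmβaχə]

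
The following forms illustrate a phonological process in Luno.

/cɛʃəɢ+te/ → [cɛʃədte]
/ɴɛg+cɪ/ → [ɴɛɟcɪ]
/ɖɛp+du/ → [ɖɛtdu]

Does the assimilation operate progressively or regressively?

regressive

Comparing underlying and surface forms, /ɢ/ → [d] is the alternation; the neighbouring /t/ is constant.
/ɢ/ is uvular while /t/ is alveolar; the output [d] is alveolar, matching the trigger — so the feature that spreads is place.
The same holds elsewhere in the data: /g/ → [ɟ] before /c/ (velar → palatal, matching palatal); /p/ → [t] before /d/ (bilabial → alveolar, matching alveolar) — only place changes, and always toward the following segment.
The trigger is the following segment, so the direction is regressive (anticipatory).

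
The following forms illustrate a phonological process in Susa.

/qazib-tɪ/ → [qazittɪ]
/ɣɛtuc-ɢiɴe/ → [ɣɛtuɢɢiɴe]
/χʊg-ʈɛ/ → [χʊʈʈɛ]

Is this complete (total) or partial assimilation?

total assimilation

Underlying /b/ is realised as [t] next to /t/; /t/ itself does not change.
The output [t] is identical to the trigger /t/ — every feature (place, manner, voicing) has been copied — so this is total assimilation.
The remaining alternations confirm this: /c/ → [ɢ] before /ɢ/; /g/ → [ʈ] before /ʈ/ — in each case the output is a copy of the following consonant.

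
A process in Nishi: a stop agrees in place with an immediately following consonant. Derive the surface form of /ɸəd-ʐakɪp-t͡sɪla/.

[ɸəɖʐakɪtt͡sɪla]

The rule targets /d/ (voiced alveolar stop), which sits before the trigger /ʐ/ (retroflex).
Changing only its place to retroflex gives [ɖ] — the voiced retroflex stop.
At the second juncture, /p/ likewise becomes [t] adjacent to /t͡s/.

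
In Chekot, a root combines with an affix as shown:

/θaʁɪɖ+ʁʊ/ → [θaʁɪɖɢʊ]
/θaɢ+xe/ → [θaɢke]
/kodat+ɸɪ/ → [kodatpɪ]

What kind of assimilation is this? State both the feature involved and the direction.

Comparing underlying and surface forms, /ʁ/ → [ɢ] is the alternation; the neighbouring /ɖ/ is constant.
/ʁ/ is a fricative while /ɖ/ is a stop; the output [ɢ] is a stop, matching the trigger — so the feature that spreads is manner.
Place and voice are unchanged, so the assimilation is partial, not total.
The same holds elsewhere in the data: /x/ → [k] after /ɢ/ (fricative → stop, matching a stop); /ɸ/ → [p] after /t/ (fricative → stop, matching a stop) — only manner changes, and always toward the preceding segment.
The trigger is the preceding segment, so the direction is progressive (perseverative).

progressive manner assimilation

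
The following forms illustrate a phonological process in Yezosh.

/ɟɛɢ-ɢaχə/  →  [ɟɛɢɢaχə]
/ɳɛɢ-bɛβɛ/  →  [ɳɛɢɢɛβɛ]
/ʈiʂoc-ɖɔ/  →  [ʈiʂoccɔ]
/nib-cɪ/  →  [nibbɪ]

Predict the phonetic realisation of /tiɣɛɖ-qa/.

[tiɣɛɖɖa]

The data show progressive total assimilation (/b/ → [ɢ] after /ɢ/; /ɖ/ → [c] after /c/; /c/ → [b] after /b/): in every case the target segment becomes identical to its preceding neighbour, copying more than a single feature.
In [ɟɛɢɢaχə] the two consonants at the boundary are already identical (/ɢ/ + /ɢ/), so the rule applies vacuously and nothing changes.
/q/ is the segment targeted by the rule; it sits immediately after /ɖ/, so it assimilates completely and surfaces as [ɖ].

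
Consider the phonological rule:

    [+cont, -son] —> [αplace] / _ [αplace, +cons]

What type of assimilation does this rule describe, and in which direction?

regressive place assimilation

The rule copies the place features (abbreviated [place]) from the environment onto the target, so the assimilating feature is place.
Since the environment is written after the underscore, the trigger follows the target; the direction is regressive.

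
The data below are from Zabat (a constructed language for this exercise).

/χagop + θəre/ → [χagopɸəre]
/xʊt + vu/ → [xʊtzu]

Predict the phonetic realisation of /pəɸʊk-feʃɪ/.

[pəɸʊkxeʃɪ]

The data show progressive place assimilation: /θ/ → [ɸ] after /p/; /v/ → [z] after /t/. In each pair only place changes, matching the preceding consonant, while manner and voice stay constant.
The rule targets /f/ (voiceless labiodental fricative), which sits after the trigger /k/ (velar).
A voiceless velar fricative is [x], so the surface segment is [x].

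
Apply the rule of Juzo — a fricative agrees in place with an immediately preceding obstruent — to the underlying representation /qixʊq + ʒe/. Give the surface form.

The rule targets /ʒ/ (voiced postalveolar fricative), which sits after the trigger /q/ (uvular).
A voiced uvular fricative is [ʁ], so the surface segment is [ʁ].

[qixʊqʁe]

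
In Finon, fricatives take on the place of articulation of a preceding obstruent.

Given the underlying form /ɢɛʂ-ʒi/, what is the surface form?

The rule targets /ʒ/ (voiced postalveolar fricative), which sits after the trigger /ʂ/ (retroflex).
The voiced retroflex fricative is [ʐ], so /ʒ/ → [ʐ].

[ɢɛʂʐi]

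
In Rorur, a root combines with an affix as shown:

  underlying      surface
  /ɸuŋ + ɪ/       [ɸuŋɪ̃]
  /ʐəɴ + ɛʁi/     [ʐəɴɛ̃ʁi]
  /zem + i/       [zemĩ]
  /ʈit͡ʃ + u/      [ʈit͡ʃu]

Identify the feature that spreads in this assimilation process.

The vowel /ɪ/ surfaces as nasalised [ɪ̃] next to the preceding nasal /ŋ/ — it has acquired the [+nasal] feature of its neighbour.
The other forms show the same pattern: /ɛ/ → [ɛ̃] after /ɴ/; /i/ → [ĩ] after /m/ — each time a vowel is nasalised next to a preceding nasal.
No change occurs in [ʈit͡ʃu] because the vowel at the boundary is adjacent to an oral consonant, not a nasal (/u/ next to /t͡ʃ/).

nasality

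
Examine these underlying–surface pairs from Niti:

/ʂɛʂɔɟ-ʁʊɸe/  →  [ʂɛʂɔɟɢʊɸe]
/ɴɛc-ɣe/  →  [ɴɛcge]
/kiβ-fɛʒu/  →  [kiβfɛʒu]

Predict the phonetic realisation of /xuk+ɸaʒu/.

The data show progressive manner assimilation: /ʁ/ → [ɢ] after /ɟ/; /ɣ/ → [g] after /c/. In each pair only manner changes, matching the preceding consonant, while place and voice stay constant.
No alternation appears in [kiβfɛʒu]: there the adjacent consonants already agree in manner (/f/ and /β/ are both fricatives), so this form is consistent with the same rule.
The rule targets /ɸ/ (voiceless bilabial fricative), which sits after the trigger /k/ (stop).
A voiceless bilabial stop is [p], so the surface segment is [p].

[xukpaʒu]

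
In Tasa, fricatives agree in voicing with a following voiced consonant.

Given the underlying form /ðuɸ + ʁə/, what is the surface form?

The rule targets /ɸ/ (voiceless bilabial fricative), which sits before the trigger /ʁ/ (voiced).
Changing only its voicing to voiced gives [β] — the voiced bilabial fricative.

[ðuβʁə]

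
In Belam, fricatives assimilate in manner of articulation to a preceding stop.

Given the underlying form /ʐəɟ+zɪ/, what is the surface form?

[ʐəɟdɪ]

/z/ is a voiced alveolar fricative. The preceding trigger /ɟ/ is a stop, so /z/ must become a stop as well.
The voiced alveolar stop is [d], so /z/ → [d].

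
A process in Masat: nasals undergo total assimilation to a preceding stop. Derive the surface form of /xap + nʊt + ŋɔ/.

/n/ is the segment targeted by the rule; it sits immediately after /p/, so it assimilates completely and surfaces as [p].
The same rule applies at the second boundary: /ŋ/ → [t] next to /t/.

[xappʊttɔ]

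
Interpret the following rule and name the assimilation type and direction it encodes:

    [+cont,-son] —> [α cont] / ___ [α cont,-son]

The shared variable α links the value of [cont] on the target to that of the neighbouring obstruent. [cont] distinguishes stops from fricatives — a manner-of-articulation feature — so this is manner assimilation.
The conditioning segment sits to the right of the focus bar, meaning the trigger follows the segment that changes — regressive assimilation.

regressive manner assimilation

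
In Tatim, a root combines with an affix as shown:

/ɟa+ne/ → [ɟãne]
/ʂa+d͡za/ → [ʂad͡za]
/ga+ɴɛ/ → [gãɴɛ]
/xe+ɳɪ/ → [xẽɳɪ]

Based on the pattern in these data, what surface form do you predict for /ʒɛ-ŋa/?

The data show regressive nasality assimilation (vowel nasalisation): /a/ → [ã] before /n/; /a/ → [ã] before /ɴ/; /e/ → [ẽ] before /ɳ/ — a vowel is nasalised by an immediately following nasal consonant.
No change occurs in [ʂad͡za] because the vowel at the boundary is adjacent to an oral consonant, not a nasal (/a/ next to /d͡z/).
/ɛ/ sits next to the nasal /ŋ/ and is therefore nasalised to [ɛ̃].

[ʒɛ̃ŋa]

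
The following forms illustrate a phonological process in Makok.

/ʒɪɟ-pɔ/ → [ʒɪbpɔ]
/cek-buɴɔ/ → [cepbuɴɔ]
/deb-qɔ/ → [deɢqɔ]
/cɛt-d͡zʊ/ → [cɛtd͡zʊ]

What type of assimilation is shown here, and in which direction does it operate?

Underlying /ɟ/ is realised as [b] next to /p/; /p/ itself does not change.
The change palatal → bilabial matches the place of the following /p/, identifying this as place assimilation.
Manner and voice are unchanged, so the assimilation is partial, not total.
The other alternating forms pattern the same way: /k/ → [p] before /b/ (velar → bilabial, matching bilabial); /b/ → [ɢ] before /q/ (bilabial → uvular, matching uvular) — only place changes, and always toward the following segment.
No alternation appears in [cɛtd͡zʊ]: there the adjacent consonants already agree in place (/t/ and /d͡z/ are both alveolar), so this form is consistent with the same rule.
The trigger is the following segment, so the direction is regressive (anticipatory).

regressive place assimilation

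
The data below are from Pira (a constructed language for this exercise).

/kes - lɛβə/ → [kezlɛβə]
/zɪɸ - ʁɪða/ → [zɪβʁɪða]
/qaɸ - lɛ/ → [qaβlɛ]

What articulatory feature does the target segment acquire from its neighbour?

voicing

Underlying /s/ is realised as [z] next to /l/; /l/ itself does not change.
The change voiceless → voiced matches the voicing of the following /l/, identifying this as voicing assimilation.
The other alternating forms pattern the same way: /ɸ/ → [β] before /ʁ/ (voiceless → voiced, matching voiced); /ɸ/ → [β] before /l/ (voiceless → voiced, matching voiced) — only voicing changes, and always toward the following segment.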